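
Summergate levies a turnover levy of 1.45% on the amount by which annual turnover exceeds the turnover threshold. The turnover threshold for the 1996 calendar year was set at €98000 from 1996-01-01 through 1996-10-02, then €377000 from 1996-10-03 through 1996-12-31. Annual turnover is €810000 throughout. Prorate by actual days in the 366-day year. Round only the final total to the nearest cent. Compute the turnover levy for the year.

€9329.20

1996-01-01 to 1996-10-02: 276 days, exemption €98000 → (€810000 − €98000) × 1.45% × 276/366 = €7785.3115
1996-10-03 to 1996-12-31: 90 days, exemption €377000 → (€810000 − €377000) × 1.45% × 90/366 = €1543.8934
Total = €9329.2049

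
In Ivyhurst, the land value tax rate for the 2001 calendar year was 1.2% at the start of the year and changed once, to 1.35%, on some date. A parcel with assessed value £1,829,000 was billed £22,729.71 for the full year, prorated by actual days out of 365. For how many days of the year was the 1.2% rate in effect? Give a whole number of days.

261 days

Let d = days at the first rate; then 365 − d days at the second rate.
£1,829,000 × [1.2%·d + 1.35%·(365−d)] / 365 = £22,729.71
Solving gives d = 261, so the new rate took effect on 19 Sep 2001.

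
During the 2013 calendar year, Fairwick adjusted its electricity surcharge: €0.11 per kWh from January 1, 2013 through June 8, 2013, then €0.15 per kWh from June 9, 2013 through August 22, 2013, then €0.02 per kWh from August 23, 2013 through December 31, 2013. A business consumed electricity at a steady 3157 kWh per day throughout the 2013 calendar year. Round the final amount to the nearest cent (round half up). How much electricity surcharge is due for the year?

January 1 – June 8, 2013: 159 days × 3157 kWh/day = 501,963 kWh at €0.11/kWh → €55,215.93
June 9 – August 22, 2013: 75 days × 3157 kWh/day = 236,775 kWh at €0.15/kWh → €35,516.25
August 23 – December 31, 2013: 131 days × 3157 kWh/day = 413,567 kWh at €0.02/kWh → €8,271.34

€99,003.52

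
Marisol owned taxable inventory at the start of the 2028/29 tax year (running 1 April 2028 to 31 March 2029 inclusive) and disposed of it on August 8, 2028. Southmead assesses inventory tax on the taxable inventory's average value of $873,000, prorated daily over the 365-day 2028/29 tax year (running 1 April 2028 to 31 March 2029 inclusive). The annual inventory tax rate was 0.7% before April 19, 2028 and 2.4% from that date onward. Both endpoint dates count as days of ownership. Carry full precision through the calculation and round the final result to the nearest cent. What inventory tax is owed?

$6,730.47

April 1 – April 18, 2028: 18 days at 0.7% → $873,000 × 0.7% × 18/365 = $301.3644
April 19 – August 8, 2028: 112 days at 2.4% → $873,000 × 2.4% × 112/365 = $6,429.1068
Total = $6,730.4712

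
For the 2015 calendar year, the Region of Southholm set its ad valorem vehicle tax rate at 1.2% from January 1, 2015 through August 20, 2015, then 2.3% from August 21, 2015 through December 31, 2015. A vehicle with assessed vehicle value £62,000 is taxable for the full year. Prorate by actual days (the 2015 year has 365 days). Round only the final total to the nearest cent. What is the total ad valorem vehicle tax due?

£992.51

January 1 – August 20, 2015: 232 days at 1.2% → £62,000 × 1.2% × 232/365 = £472.8986
August 21 – December 31, 2015: 133 days at 2.3% → £62,000 × 2.3% × 133/365 = £519.6110
Total = £992.5096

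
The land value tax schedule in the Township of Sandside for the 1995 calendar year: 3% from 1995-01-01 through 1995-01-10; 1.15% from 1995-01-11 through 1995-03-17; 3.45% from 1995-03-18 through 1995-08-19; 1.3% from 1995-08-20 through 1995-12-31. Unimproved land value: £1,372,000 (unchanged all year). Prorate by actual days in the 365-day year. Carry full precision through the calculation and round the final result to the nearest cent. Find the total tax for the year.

£30,629.43

1995-01-01 to 1995-01-10: 10 days at 3% → £1,372,000 × 3% × 10/365 = £1,127.6712
1995-01-11 to 1995-03-17: 66 days at 1.15% → £1,372,000 × 1.15% × 66/365 = £2,853.0082
1995-03-18 to 1995-08-19: 155 days at 3.45% → £1,372,000 × 3.45% × 155/365 = £20,100.7397
1995-08-20 to 1995-12-31: 134 days at 1.3% → £1,372,000 × 1.3% × 134/365 = £6,548.0110
Total = £30,629.4301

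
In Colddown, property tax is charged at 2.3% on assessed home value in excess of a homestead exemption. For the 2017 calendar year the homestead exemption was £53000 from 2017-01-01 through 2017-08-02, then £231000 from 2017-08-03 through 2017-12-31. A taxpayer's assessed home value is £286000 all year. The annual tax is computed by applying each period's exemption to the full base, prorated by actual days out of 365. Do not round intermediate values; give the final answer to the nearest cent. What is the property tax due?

£3665.32

2017-01-01 to 2017-08-02: 214 days, exemption £53000 → (£286000 − £53000) × 2.3% × 214/365 = £3141.9890
2017-08-03 to 2017-12-31: 151 days, exemption £231000 → (£286000 − £231000) × 2.3% × 151/365 = £523.3288
Total = £3665.3178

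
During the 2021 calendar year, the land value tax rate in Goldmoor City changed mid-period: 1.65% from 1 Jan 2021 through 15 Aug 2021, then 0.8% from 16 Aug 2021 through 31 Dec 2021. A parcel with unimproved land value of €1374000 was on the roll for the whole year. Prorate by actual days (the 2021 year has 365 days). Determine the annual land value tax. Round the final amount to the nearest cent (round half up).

1 Jan – 15 Aug 2021: 227 days at 1.65% → €1374000 × 1.65% × 227/365 = €14099.4986
16 Aug – 31 Dec 2021: 138 days at 0.8% → €1374000 × 0.8% × 138/365 = €4155.8795
Total = €18255.3781

€18255.38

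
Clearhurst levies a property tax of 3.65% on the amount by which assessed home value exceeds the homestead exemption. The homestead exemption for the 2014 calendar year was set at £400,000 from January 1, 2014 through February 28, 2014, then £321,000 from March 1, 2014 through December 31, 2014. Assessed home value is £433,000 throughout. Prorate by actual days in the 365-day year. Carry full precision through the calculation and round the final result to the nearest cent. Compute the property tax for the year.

January 1 – February 28, 2014: 59 days, exemption £400,000 → (£433,000 − £400,000) × 3.65% × 59/365 = £194.7000
March 1 – December 31, 2014: 306 days, exemption £321,000 → (£433,000 − £321,000) × 3.65% × 306/365 = £3,427.2000
Total = £3,621.9000

£3,621.90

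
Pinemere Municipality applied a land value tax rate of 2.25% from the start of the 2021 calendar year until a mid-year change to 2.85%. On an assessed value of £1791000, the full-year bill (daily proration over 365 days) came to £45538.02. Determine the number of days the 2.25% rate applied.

Let d = days at the first rate; then 365 − d days at the second rate.
£1791000 × [2.25%·d + 2.85%·(365−d)] / 365 = £45538.02
Solving gives d = 187, so the new rate took effect on 7 July 2021.

187 days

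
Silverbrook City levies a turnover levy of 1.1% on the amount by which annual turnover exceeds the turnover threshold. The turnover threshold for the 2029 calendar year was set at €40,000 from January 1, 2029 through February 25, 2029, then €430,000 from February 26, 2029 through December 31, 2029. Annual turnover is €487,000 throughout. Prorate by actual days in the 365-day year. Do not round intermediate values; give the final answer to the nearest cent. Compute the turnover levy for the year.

January 1 – February 25, 2029: 56 days, exemption €40,000 → (€487,000 − €40,000) × 1.1% × 56/365 = €754.3890
February 26 – December 31, 2029: 309 days, exemption €430,000 → (€487,000 − €430,000) × 1.1% × 309/365 = €530.8027
Total = €1,285.1918

€1,285.19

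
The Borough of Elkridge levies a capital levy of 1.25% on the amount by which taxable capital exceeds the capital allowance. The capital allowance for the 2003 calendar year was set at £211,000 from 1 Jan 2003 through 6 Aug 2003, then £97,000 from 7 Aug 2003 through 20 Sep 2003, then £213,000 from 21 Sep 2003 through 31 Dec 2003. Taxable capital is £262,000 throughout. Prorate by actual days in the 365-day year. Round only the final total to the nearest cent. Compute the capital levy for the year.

£806.20

1 Jan – 6 Aug 2003: 218 days, exemption £211,000 → (£262,000 − £211,000) × 1.25% × 218/365 = £380.7534
7 Aug – 20 Sep 2003: 45 days, exemption £97,000 → (£262,000 − £97,000) × 1.25% × 45/365 = £254.2808
21 Sep – 31 Dec 2003: 102 days, exemption £213,000 → (£262,000 − £213,000) × 1.25% × 102/365 = £171.1644
Total = £806.1986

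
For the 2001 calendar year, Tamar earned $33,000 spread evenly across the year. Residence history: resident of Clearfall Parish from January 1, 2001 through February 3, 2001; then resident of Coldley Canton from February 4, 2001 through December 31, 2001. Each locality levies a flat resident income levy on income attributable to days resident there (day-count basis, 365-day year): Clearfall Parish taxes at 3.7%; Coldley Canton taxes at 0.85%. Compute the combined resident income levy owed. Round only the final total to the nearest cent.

Clearfall Parish, January 1 – February 3, 2001: 34 days → $33,000 × 3.7% × 34/365 = $113.7370
Coldley Canton, February 4 – December 31, 2001: 331 days → $33,000 × 0.85% × 331/365 = $254.3712
Total = $368.1082

$368.11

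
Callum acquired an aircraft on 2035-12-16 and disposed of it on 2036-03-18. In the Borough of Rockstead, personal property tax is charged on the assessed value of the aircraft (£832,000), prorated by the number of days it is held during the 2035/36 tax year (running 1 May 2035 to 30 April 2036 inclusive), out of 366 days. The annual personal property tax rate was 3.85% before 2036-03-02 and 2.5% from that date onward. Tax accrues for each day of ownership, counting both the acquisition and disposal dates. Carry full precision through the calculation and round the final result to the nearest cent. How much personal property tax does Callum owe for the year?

2035-12-16 to 2036-03-01: 77 days at 3.85% → £832,000 × 3.85% × 77/366 = £6,738.9727
2036-03-02 to 2036-03-18: 17 days at 2.5% → £832,000 × 2.5% × 17/366 = £966.1202
Total = £7,705.0929

£7,705.09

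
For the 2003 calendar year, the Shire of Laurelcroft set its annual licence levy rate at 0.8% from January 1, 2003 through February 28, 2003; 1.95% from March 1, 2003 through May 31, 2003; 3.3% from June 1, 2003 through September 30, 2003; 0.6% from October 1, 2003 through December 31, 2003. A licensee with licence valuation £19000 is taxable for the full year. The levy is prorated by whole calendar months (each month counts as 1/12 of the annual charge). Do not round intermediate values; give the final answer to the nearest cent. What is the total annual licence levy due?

January 1 – February 28, 2003: 2 months at 0.8% → £19000 × 0.8% × 2/12 = £25.3333
March 1 – May 31, 2003: 3 months at 1.95% → £19000 × 1.95% × 3/12 = £92.6250
June 1 – September 30, 2003: 4 months at 3.3% → £19000 × 3.3% × 4/12 = £209.0000
October 1 – December 31, 2003: 3 months at 0.6% → £19000 × 0.6% × 3/12 = £28.5000
Total = £355.4583

£355.46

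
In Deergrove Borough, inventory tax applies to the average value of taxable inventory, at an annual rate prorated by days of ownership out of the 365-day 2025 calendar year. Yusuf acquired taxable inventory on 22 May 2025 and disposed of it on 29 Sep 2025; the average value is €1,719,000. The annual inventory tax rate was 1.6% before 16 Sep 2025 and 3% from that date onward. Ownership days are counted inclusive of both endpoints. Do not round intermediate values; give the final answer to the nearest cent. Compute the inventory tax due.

€10,794.38

22 May – 15 Sep 2025: 117 days at 1.6% → €1,719,000 × 1.6% × 117/365 = €8,816.3507
16 Sep – 29 Sep 2025: 14 days at 3% → €1,719,000 × 3% × 14/365 = €1,978.0274
Total = €10,794.3781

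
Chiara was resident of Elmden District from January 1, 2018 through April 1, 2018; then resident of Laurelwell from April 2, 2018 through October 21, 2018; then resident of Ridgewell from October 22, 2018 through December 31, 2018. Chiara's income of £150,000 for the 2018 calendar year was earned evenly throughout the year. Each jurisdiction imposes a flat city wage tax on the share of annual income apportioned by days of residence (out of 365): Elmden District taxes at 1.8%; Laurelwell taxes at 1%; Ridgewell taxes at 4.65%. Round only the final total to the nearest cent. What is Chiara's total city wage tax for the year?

£2,864.18

Elmden District, January 1 – April 1, 2018: 91 days → £150,000 × 1.8% × 91/365 = £673.1507
Laurelwell, April 2 – October 21, 2018: 203 days → £150,000 × 1% × 203/365 = £834.2466
Ridgewell, October 22 – December 31, 2018: 71 days → £150,000 × 4.65% × 71/365 = £1,356.7808
Total = £2,864.1781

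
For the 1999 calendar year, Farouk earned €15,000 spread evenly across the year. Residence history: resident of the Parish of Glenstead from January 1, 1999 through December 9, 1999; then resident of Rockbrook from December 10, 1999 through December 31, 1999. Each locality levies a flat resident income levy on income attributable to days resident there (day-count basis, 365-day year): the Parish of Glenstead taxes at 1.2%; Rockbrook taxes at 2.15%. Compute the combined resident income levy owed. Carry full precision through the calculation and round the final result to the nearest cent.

€188.59

The Parish of Glenstead, January 1 – December 9, 1999: 343 days → €15,000 × 1.2% × 343/365 = €169.1507
Rockbrook, December 10 – December 31, 1999: 22 days → €15,000 × 2.15% × 22/365 = €19.4384
Total = €188.5890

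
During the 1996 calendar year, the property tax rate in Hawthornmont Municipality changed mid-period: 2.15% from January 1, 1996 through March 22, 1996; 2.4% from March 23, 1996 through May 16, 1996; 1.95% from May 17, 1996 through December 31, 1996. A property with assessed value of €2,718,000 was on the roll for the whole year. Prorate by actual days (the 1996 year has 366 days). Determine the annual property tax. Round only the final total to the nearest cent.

€56,056.89

January 1 – March 22, 1996: 82 days at 2.15% → €2,718,000 × 2.15% × 82/366 = €13,092.4426
March 23 – May 16, 1996: 55 days at 2.4% → €2,718,000 × 2.4% × 55/366 = €9,802.6230
May 17 – December 31, 1996: 229 days at 1.95% → €2,718,000 × 1.95% × 229/366 = €33,161.8279
Total = €56,056.8934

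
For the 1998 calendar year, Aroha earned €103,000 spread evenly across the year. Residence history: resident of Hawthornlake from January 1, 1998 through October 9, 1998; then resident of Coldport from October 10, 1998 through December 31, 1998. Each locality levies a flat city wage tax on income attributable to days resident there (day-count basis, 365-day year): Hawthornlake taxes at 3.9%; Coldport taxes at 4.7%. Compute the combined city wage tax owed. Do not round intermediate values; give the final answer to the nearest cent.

€4,204.38

Hawthornlake, January 1 – October 9, 1998: 282 days → €103,000 × 3.9% × 282/365 = €3,103.5452
Coldport, October 10 – December 31, 1998: 83 days → €103,000 × 4.7% × 83/365 = €1,100.8301
Total = €4,204.3753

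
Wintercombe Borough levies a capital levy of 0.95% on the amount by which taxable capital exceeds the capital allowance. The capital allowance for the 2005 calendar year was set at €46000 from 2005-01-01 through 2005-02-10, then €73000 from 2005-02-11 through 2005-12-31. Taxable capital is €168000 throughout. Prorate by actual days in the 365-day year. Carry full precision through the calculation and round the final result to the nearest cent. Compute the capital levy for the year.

2005-01-01 to 2005-02-10: 41 days, exemption €46000 → (€168000 − €46000) × 0.95% × 41/365 = €130.1890
2005-02-11 to 2005-12-31: 324 days, exemption €73000 → (€168000 − €73000) × 0.95% × 324/365 = €801.1233
Total = €931.3123

€931.31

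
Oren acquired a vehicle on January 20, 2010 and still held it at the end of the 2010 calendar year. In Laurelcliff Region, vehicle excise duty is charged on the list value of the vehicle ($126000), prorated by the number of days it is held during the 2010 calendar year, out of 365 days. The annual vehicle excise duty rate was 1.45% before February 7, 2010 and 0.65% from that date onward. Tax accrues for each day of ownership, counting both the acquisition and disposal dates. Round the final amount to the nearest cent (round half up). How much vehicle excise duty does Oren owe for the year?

January 20 – February 6, 2010: 18 days at 1.45% → $126000 × 1.45% × 18/365 = $90.0986
February 7 – December 31, 2010: 328 days at 0.65% → $126000 × 0.65% × 328/365 = $735.9781
Total = $826.0767

$826.08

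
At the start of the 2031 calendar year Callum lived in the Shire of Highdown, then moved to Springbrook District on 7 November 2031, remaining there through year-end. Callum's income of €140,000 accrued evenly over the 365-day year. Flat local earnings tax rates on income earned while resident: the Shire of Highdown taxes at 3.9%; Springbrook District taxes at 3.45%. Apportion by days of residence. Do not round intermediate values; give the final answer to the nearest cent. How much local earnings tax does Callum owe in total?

€5,365.07

The Shire of Highdown, 1 January – 6 November 2031: 310 days → €140,000 × 3.9% × 310/365 = €4,637.2603
Springbrook District, 7 November – 31 December 2031: 55 days → €140,000 × 3.45% × 55/365 = €727.8082
Total = €5,365.0685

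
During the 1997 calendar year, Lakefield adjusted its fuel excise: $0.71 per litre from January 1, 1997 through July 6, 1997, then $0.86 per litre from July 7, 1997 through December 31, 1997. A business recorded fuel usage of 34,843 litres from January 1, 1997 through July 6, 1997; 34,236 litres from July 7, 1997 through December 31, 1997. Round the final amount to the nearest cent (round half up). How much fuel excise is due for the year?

January 1 – July 6, 1997: 34,843 litres at $0.71/litre → $24,738.53
July 7 – December 31, 1997: 34,236 litres at $0.86/litre → $29,442.96

$54,181.49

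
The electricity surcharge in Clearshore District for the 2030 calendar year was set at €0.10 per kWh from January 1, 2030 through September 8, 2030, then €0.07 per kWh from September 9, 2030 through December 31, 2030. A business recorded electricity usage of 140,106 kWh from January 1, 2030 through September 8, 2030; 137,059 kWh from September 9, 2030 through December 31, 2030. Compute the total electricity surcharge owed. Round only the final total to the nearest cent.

€23,604.73

January 1 – September 8, 2030: 140,106 kWh at €0.10/kWh → €14,010.60
September 9 – December 31, 2030: 137,059 kWh at €0.07/kWh → €9,594.13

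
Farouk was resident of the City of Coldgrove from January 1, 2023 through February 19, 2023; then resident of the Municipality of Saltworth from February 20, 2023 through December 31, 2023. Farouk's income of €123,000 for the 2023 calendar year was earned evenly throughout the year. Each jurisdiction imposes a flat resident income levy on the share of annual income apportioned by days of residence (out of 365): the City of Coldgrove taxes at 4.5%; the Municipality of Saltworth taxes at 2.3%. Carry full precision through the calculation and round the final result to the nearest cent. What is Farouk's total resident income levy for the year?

The City of Coldgrove, January 1 – February 19, 2023: 50 days → €123,000 × 4.5% × 50/365 = €758.2192
The Municipality of Saltworth, February 20 – December 31, 2023: 315 days → €123,000 × 2.3% × 315/365 = €2,441.4658
Total = €3,199.6849

€3,199.68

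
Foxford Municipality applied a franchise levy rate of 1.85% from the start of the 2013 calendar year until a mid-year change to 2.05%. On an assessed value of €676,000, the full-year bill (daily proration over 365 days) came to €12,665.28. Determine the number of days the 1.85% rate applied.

322 days

Let d = days at the first rate; then 365 − d days at the second rate.
€676,000 × [1.85%·d + 2.05%·(365−d)] / 365 = €12,665.28
Solving gives d = 322, so the new rate took effect on 19 Nov 2013.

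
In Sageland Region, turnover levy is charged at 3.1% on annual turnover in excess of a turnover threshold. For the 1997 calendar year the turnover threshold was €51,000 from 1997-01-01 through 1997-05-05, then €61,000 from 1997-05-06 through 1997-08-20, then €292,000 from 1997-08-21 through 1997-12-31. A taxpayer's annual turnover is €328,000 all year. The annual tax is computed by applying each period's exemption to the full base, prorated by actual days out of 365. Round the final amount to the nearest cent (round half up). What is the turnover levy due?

€5,773.81

1997-01-01 to 1997-05-05: 125 days, exemption €51,000 → (€328,000 − €51,000) × 3.1% × 125/365 = €2,940.7534
1997-05-06 to 1997-08-20: 107 days, exemption €61,000 → (€328,000 − €61,000) × 3.1% × 107/365 = €2,426.4082
1997-08-21 to 1997-12-31: 133 days, exemption €292,000 → (€328,000 − €292,000) × 3.1% × 133/365 = €406.6521
Total = €5,773.8137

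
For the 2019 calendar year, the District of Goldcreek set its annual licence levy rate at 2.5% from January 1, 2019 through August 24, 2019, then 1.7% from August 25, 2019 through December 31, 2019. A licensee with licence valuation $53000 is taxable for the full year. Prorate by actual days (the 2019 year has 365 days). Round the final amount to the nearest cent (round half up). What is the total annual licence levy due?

$1175.15

January 1 – August 24, 2019: 236 days at 2.5% → $53000 × 2.5% × 236/365 = $856.7123
August 25 – December 31, 2019: 129 days at 1.7% → $53000 × 1.7% × 129/365 = $318.4356
Total = $1175.1479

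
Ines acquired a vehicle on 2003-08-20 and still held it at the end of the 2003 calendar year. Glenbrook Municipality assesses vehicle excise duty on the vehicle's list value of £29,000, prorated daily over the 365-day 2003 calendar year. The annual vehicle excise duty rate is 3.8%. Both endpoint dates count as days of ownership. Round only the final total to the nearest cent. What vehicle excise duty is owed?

Days held (2003-08-20 to 2003-12-31): 134 out of 365
Tax = £29,000 × 3.8% × 134/365 = £404.5699

£404.57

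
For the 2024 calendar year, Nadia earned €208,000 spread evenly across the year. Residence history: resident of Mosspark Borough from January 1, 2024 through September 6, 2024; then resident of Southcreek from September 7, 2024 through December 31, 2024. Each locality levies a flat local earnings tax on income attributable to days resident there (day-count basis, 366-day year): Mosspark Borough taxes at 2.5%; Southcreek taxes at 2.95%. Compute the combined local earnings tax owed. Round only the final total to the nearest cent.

Mosspark Borough, January 1 – September 6, 2024: 250 days → €208,000 × 2.5% × 250/366 = €3,551.9126
Southcreek, September 7 – December 31, 2024: 116 days → €208,000 × 2.95% × 116/366 = €1,944.7432
Total = €5,496.6557

€5,496.66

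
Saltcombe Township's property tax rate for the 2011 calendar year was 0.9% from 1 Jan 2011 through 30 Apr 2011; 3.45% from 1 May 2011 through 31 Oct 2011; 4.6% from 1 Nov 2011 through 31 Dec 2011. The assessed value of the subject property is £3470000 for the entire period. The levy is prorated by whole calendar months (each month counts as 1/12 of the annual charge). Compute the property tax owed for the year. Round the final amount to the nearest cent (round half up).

1 Jan – 30 Apr 2011: 4 months at 0.9% → £3470000 × 0.9% × 4/12 = £10410.0000
1 May – 31 Oct 2011: 6 months at 3.45% → £3470000 × 3.45% × 6/12 = £59857.5000
1 Nov – 31 Dec 2011: 2 months at 4.6% → £3470000 × 4.6% × 2/12 = £26603.3333
Total = £96870.8333

£96870.83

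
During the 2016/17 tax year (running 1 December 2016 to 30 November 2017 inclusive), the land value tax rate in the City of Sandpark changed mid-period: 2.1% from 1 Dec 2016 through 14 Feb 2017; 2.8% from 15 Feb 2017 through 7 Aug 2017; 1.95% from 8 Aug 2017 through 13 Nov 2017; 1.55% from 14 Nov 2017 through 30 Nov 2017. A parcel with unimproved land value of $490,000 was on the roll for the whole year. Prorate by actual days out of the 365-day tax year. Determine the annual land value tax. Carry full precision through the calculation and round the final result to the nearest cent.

$11,602.26

1 Dec 2016 – 14 Feb 2017: 76 days at 2.1% → $490,000 × 2.1% × 76/365 = $2,142.5753
15 Feb – 7 Aug 2017: 174 days at 2.8% → $490,000 × 2.8% × 174/365 = $6,540.4932
8 Aug – 13 Nov 2017: 98 days at 1.95% → $490,000 × 1.95% × 98/365 = $2,565.4521
14 Nov – 30 Nov 2017: 17 days at 1.55% → $490,000 × 1.55% × 17/365 = $353.7397
Total = $11,602.2603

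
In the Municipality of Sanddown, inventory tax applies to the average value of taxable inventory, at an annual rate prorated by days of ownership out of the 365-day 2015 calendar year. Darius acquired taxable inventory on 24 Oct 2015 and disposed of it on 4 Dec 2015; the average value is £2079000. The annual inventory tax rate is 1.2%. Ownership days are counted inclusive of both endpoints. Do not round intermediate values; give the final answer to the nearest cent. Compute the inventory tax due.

Days held (24 Oct – 4 Dec 2015): 42 out of 365
Tax = £2079000 × 1.2% × 42/365 = £2870.7288

£2870.73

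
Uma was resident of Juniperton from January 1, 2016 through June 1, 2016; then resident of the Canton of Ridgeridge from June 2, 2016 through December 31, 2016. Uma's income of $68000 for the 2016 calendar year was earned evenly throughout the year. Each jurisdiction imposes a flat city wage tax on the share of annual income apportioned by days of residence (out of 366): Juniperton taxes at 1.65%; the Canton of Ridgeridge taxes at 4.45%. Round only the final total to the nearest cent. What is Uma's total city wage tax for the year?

$2230.07

Juniperton, January 1 – June 1, 2016: 153 days → $68000 × 1.65% × 153/366 = $469.0328
The Canton of Ridgeridge, June 2 – December 31, 2016: 213 days → $68000 × 4.45% × 213/366 = $1761.0328
Total = $2230.0656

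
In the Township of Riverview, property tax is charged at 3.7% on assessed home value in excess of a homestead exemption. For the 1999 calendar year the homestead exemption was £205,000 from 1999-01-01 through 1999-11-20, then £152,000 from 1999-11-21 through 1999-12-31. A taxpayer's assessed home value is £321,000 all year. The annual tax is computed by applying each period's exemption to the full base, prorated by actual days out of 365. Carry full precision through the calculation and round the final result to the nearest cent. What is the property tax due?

£4,512.28

1999-01-01 to 1999-11-20: 324 days, exemption £205,000 → (£321,000 − £205,000) × 3.7% × 324/365 = £3,809.8849
1999-11-21 to 1999-12-31: 41 days, exemption £152,000 → (£321,000 − £152,000) × 3.7% × 41/365 = £702.3918
Total = £4,512.2767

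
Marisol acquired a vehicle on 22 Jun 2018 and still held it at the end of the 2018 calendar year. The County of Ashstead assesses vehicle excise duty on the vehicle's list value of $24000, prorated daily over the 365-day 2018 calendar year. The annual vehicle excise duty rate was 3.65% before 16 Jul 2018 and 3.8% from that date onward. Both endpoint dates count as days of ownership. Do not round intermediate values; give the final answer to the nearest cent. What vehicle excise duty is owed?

$479.87

22 Jun – 15 Jul 2018: 24 days at 3.65% → $24000 × 3.65% × 24/365 = $57.6000
16 Jul – 31 Dec 2018: 169 days at 3.8% → $24000 × 3.8% × 169/365 = $422.2685
Total = $479.8685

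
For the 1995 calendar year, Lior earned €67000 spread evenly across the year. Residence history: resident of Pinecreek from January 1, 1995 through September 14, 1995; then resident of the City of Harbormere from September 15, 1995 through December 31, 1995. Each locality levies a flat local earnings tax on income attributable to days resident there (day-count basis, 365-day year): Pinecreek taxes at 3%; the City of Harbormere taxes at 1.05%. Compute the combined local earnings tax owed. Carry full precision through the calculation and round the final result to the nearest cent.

€1623.42

Pinecreek, January 1 – September 14, 1995: 257 days → €67000 × 3% × 257/365 = €1415.2603
The City of Harbormere, September 15 – December 31, 1995: 108 days → €67000 × 1.05% × 108/365 = €208.1589
Total = €1623.4192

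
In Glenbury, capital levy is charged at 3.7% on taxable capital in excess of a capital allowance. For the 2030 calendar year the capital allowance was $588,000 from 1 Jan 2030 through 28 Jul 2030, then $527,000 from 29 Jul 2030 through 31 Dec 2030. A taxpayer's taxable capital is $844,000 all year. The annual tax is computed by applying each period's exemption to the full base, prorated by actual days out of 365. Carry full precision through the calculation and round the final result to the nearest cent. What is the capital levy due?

$10,436.64

1 Jan – 28 Jul 2030: 209 days, exemption $588,000 → ($844,000 − $588,000) × 3.7% × 209/365 = $5,423.6932
29 Jul – 31 Dec 2030: 156 days, exemption $527,000 → ($844,000 − $527,000) × 3.7% × 156/365 = $5,012.9425
Total = $10,436.6356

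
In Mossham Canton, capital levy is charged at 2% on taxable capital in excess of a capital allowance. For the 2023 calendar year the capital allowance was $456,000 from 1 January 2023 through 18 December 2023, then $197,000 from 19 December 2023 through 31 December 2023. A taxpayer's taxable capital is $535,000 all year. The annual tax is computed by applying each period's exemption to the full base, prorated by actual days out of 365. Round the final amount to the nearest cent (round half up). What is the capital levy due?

1 January – 18 December 2023: 352 days, exemption $456,000 → ($535,000 − $456,000) × 2% × 352/365 = $1,523.7260
19 December – 31 December 2023: 13 days, exemption $197,000 → ($535,000 − $197,000) × 2% × 13/365 = $240.7671
Total = $1,764.4932

$1,764.49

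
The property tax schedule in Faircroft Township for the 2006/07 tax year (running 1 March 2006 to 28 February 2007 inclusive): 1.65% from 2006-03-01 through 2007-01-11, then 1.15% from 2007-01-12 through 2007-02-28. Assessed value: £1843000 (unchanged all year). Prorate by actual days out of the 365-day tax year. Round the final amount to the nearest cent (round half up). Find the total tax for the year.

2006-03-01 to 2007-01-11: 317 days at 1.65% → £1843000 × 1.65% × 317/365 = £26410.4425
2007-01-12 to 2007-02-28: 48 days at 1.15% → £1843000 × 1.15% × 48/365 = £2787.2219
Total = £29197.6644

£29197.66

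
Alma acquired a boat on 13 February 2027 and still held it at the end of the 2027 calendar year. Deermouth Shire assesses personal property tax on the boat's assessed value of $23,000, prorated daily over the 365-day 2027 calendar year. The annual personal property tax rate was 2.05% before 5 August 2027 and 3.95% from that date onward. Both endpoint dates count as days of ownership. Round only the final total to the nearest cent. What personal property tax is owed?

$594.35

13 February – 4 August 2027: 173 days at 2.05% → $23,000 × 2.05% × 173/365 = $223.4781
5 August – 31 December 2027: 149 days at 3.95% → $23,000 × 3.95% × 149/365 = $370.8671
Total = $594.3452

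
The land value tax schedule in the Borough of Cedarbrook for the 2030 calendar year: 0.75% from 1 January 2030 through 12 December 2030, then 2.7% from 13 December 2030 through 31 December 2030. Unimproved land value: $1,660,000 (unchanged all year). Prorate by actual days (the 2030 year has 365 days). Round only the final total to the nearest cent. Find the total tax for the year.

$14,135.01

1 January – 12 December 2030: 346 days at 0.75% → $1,660,000 × 0.75% × 346/365 = $11,801.9178
13 December – 31 December 2030: 19 days at 2.7% → $1,660,000 × 2.7% × 19/365 = $2,333.0959
Total = $14,135.0137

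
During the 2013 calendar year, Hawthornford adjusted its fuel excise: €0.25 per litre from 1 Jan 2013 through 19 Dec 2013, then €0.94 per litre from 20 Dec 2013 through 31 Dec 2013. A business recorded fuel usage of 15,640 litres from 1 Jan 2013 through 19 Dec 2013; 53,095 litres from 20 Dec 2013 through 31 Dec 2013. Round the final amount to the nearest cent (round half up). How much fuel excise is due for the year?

1 Jan – 19 Dec 2013: 15,640 litres at €0.25/litre → €3,910.00
20 Dec – 31 Dec 2013: 53,095 litres at €0.94/litre → €49,909.30

€53,819.30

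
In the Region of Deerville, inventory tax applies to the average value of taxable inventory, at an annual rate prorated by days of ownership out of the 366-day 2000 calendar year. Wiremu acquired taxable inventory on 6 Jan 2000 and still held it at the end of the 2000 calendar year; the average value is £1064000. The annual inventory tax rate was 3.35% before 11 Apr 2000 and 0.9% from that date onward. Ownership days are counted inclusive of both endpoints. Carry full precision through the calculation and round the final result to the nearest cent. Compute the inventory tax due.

6 Jan – 10 Apr 2000: 96 days at 3.35% → £1064000 × 3.35% × 96/366 = £9349.2459
11 Apr – 31 Dec 2000: 265 days at 0.9% → £1064000 × 0.9% × 265/366 = £6933.4426
Total = £16282.6885

£16282.69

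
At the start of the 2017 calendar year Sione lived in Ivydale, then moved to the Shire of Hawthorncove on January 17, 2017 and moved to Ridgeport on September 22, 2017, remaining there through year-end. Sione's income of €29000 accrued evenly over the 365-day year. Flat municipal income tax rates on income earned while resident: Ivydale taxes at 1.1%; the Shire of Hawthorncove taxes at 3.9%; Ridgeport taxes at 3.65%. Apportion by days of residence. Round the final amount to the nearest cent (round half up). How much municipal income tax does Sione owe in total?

Ivydale, January 1 – January 16, 2017: 16 days → €29000 × 1.1% × 16/365 = €13.9836
The Shire of Hawthorncove, January 17 – September 21, 2017: 248 days → €29000 × 3.9% × 248/365 = €768.4603
Ridgeport, September 22 – December 31, 2017: 101 days → €29000 × 3.65% × 101/365 = €292.9000
Total = €1075.3438

€1075.34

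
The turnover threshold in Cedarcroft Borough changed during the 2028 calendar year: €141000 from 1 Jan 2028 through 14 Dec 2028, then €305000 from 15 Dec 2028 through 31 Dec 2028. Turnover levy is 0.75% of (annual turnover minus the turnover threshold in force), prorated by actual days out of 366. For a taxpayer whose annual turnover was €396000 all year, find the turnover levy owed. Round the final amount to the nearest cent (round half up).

€1855.37

1 Jan – 14 Dec 2028: 349 days, exemption €141000 → (€396000 − €141000) × 0.75% × 349/366 = €1823.6680
15 Dec – 31 Dec 2028: 17 days, exemption €305000 → (€396000 − €305000) × 0.75% × 17/366 = €31.7008
Total = €1855.3689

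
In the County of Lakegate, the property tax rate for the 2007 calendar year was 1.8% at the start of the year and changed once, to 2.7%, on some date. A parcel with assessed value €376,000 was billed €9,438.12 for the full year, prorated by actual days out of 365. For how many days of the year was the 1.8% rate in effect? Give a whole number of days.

Let d = days at the first rate; then 365 − d days at the second rate.
€376,000 × [1.8%·d + 2.7%·(365−d)] / 365 = €9,438.12
Solving gives d = 77, so the new rate took effect on 19 Mar 2007.

77 days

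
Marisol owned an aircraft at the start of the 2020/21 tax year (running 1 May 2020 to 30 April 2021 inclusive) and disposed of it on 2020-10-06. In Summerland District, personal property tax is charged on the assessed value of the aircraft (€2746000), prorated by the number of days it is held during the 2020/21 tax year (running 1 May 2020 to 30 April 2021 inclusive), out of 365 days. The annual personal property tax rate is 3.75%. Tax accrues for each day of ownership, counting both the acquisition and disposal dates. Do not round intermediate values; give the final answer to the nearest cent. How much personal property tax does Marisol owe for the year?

€44857.60

Days held (2020-05-01 to 2020-10-06): 159 out of 365
Tax = €2746000 × 3.75% × 159/365 = €44857.6027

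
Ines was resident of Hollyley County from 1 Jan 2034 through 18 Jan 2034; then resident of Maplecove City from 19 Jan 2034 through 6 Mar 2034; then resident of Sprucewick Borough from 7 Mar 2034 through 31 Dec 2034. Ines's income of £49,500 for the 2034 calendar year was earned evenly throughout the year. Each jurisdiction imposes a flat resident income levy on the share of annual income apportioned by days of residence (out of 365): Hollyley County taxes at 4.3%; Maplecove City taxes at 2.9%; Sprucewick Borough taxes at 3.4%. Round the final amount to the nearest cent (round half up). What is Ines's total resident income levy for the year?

Hollyley County, 1 Jan – 18 Jan 2034: 18 days → £49,500 × 4.3% × 18/365 = £104.9671
Maplecove City, 19 Jan – 6 Mar 2034: 47 days → £49,500 × 2.9% × 47/365 = £184.8452
Sprucewick Borough, 7 Mar – 31 Dec 2034: 300 days → £49,500 × 3.4% × 300/365 = £1,383.2877
Total = £1,673.1000

£1,673.10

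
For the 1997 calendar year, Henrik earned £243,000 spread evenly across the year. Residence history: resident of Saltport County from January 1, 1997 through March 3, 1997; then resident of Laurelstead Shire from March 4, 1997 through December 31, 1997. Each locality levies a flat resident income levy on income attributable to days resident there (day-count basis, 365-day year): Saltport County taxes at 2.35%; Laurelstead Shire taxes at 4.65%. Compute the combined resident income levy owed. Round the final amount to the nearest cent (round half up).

£10,350.14

Saltport County, January 1 – March 3, 1997: 62 days → £243,000 × 2.35% × 62/365 = £970.0027
Laurelstead Shire, March 4 – December 31, 1997: 303 days → £243,000 × 4.65% × 303/365 = £9,380.1329
Total = £10,350.1356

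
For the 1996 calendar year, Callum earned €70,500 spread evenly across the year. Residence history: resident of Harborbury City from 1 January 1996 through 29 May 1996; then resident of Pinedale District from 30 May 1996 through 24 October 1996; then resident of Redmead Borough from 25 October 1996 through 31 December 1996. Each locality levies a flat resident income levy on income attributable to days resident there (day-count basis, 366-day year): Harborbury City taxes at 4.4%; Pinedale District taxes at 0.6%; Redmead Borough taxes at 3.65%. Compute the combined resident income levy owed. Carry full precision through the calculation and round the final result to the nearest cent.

€1,920.45

Harborbury City, 1 January – 29 May 1996: 150 days → €70,500 × 4.4% × 150/366 = €1,271.3115
Pinedale District, 30 May – 24 October 1996: 148 days → €70,500 × 0.6% × 148/366 = €171.0492
Redmead Borough, 25 October – 31 December 1996: 68 days → €70,500 × 3.65% × 68/366 = €478.0902
Total = €1,920.4508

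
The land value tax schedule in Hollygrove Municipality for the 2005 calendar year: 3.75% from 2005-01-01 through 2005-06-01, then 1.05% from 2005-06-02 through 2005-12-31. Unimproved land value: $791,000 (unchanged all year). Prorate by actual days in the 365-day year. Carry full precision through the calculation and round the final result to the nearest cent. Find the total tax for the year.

$17,199.37

2005-01-01 to 2005-06-01: 152 days at 3.75% → $791,000 × 3.75% × 152/365 = $12,352.6027
2005-06-02 to 2005-12-31: 213 days at 1.05% → $791,000 × 1.05% × 213/365 = $4,846.7712
Total = $17,199.3740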